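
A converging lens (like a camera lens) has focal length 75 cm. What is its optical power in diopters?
P = 1/f = 1.333 D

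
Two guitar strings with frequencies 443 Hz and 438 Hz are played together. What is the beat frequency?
5 Hz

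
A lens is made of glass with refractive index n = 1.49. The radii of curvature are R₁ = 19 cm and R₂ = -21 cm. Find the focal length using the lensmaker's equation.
1/f = (n − 1)(1/R₁ − 1/R₂) → f = 20.36 cm (converging lens)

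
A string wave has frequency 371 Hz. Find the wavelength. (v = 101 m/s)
λ = v/f = 0.2722 m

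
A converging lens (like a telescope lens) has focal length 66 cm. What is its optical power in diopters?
P = 1/f = 1.515 D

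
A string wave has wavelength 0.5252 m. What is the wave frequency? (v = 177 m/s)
f = v/λ = 337 Hz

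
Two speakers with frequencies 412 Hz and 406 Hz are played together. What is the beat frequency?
6 Hz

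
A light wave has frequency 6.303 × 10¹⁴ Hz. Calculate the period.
T = 1/f = 1.587 × 10⁻¹⁵ s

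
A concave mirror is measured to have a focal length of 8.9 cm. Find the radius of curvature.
R = 2|f| = 17.8 cm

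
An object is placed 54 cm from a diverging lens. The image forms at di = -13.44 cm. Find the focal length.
1/f = 1/do + 1/di → f = -17.89 cm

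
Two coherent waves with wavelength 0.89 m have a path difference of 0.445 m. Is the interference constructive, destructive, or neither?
destructive — path difference = 0.5λ, an odd multiple of λ/2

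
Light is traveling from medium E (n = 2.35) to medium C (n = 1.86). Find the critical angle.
θc = arcsin(n₂/n₁) = 52.32°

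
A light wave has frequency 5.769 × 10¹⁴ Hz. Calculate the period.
T = 1/f = 1.733 × 10⁻¹⁵ s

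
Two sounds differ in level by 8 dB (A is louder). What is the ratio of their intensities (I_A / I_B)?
I_A/I_B = 10^(Δβ/10) = 6.31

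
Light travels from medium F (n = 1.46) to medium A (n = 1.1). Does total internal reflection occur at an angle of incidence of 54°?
θc = arcsin(n₂/n₁) = 48.89°; 54° > θc, so yes — total internal reflection.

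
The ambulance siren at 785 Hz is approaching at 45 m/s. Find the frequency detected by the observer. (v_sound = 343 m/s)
f_obs = f·v/(v − v_s) = 903.5 Hz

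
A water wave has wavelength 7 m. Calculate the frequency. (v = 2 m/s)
f = v/λ = 0.2857 Hz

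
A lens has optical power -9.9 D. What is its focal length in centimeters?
f = 1/P = -10.1 cm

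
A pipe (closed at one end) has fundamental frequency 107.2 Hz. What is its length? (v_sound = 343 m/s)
L = v/(4f₁) = 0.7999 m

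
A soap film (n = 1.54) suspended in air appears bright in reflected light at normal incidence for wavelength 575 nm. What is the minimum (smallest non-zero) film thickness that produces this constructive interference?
2nt = (m − ½)λ with m = 1 → t = (m − ½)λ/(2n) = 93.34 nm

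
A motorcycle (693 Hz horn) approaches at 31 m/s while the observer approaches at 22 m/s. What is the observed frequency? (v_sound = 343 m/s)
f_obs = f·(v + v_o)/(v − v_s) = 810.7 Hz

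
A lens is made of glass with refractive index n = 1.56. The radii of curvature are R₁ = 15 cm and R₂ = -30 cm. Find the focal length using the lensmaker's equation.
1/f = (n − 1)(1/R₁ − 1/R₂) → f = 17.86 cm (converging lens)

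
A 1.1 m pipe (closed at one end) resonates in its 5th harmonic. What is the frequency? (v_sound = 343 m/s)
fₙ = nv/(4L) = 389.8 Hz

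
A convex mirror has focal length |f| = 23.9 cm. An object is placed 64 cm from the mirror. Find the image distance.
f = −23.9 cm (convex); 1/di = 1/f − 1/do → di = -17.4 cm (virtual image, behind mirror)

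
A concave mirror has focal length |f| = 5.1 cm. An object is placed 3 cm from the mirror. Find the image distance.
f = +5.1 cm (concave); 1/di = 1/f − 1/do → di = -7.286 cm (virtual image, behind mirror)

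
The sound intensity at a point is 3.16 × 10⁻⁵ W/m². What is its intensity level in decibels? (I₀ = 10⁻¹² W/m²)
β = 10·log₁₀(I/I₀) = 75 dB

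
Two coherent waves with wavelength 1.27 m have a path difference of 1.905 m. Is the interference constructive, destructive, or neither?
destructive — path difference = 1.5λ, an odd multiple of λ/2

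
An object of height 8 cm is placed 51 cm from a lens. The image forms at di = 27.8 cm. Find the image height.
hi = (-di/do) × ho = -4.361 cm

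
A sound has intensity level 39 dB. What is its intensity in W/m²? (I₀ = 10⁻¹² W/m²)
I = I₀·10^(β/10) = 7.94 × 10⁻⁹ W/m²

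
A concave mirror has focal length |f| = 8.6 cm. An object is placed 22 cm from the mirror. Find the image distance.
f = +8.6 cm (concave); 1/di = 1/f − 1/do → di = 14.12 cm (real image, in front of mirror)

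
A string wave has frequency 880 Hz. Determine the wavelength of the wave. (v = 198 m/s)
λ = v/f = 0.225 m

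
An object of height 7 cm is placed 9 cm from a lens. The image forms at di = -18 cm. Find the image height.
hi = (-di/do) × ho = 14 cm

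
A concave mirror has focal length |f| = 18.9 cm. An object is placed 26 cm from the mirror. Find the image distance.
f = +18.9 cm (concave); 1/di = 1/f − 1/do → di = 69.21 cm (real image, in front of mirror)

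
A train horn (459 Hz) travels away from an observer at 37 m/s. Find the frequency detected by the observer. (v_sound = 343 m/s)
f_obs = f·v/(v + v_s) = 414.3 Hz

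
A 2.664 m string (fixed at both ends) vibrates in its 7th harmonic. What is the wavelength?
λₙ = 2L/n = 0.7611 m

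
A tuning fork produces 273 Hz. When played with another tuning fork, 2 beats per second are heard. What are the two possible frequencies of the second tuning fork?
f₂ = 273 ± 2 Hz → 275 Hz or 271 Hz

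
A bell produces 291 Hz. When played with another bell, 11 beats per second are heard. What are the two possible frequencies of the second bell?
f₂ = 291 ± 11 Hz → 302 Hz or 280 Hz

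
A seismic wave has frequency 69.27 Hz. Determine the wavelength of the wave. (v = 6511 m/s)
λ = v/f = 93.99 m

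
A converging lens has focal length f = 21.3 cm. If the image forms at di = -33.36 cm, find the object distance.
1/do = 1/f − 1/di → do = 13 cm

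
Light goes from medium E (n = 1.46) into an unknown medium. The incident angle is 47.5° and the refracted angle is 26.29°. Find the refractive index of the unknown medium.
n₂ = n₁·sin θ₁ / sin θ₂ = 2.43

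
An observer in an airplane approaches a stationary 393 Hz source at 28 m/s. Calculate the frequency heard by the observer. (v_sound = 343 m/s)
f_obs = f·(v + v_o)/v = 425.1 Hz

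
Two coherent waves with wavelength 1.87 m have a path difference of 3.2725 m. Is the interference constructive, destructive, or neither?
neither (partial) — path difference = 1.75λ, neither a whole number of wavelengths nor an odd multiple of λ/2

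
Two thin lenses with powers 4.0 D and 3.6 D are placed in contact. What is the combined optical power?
P_total = P₁ + P₂ = 7.6 D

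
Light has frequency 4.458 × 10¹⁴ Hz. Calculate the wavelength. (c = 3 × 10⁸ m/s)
λ = c/f = 672.9 nm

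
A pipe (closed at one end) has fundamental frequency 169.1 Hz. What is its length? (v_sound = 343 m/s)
L = v/(4f₁) = 0.5071 m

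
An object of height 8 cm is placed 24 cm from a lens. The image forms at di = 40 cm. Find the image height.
hi = (-di/do) × ho = -13.33 cm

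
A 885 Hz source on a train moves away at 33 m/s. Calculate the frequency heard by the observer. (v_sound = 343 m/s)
f_obs = f·v/(v + v_s) = 807.3 Hz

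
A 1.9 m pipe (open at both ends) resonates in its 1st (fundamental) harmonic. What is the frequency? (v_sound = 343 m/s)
fₙ = nv/(2L) = 90.26 Hz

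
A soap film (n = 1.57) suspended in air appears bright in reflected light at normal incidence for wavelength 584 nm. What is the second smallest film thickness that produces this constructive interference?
2nt = (m − ½)λ with m = 2 → t = (m − ½)λ/(2n) = 279 nm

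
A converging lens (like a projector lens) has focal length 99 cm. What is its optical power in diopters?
P = 1/f = 1.01 D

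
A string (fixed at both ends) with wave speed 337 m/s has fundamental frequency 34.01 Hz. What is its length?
L = v/(2f₁) = 4.954 m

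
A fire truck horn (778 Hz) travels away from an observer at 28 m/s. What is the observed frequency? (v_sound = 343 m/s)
f_obs = f·v/(v + v_s) = 719.3 Hz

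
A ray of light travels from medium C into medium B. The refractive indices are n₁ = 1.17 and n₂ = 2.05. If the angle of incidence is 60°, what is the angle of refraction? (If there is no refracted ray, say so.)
sin θ₂ = (n₁/n₂)·sin θ₁ = 0.4943 → θ₂ = 29.62°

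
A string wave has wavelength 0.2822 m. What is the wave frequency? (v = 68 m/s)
f = v/λ = 241 Hz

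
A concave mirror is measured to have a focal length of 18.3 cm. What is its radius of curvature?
R = 2|f| = 36.6 cm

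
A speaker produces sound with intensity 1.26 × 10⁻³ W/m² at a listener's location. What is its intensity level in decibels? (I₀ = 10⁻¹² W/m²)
β = 10·log₁₀(I/I₀) = 91 dB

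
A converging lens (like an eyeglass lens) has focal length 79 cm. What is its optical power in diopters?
P = 1/f = 1.266 D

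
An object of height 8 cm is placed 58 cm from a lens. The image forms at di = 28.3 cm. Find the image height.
hi = (-di/do) × ho = -3.903 cm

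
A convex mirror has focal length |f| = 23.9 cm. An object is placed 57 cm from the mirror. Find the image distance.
f = −23.9 cm (convex); 1/di = 1/f − 1/do → di = -16.84 cm (virtual image, behind mirror)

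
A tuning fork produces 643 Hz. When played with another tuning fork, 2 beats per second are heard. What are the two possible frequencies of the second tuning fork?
f₂ = 643 ± 2 Hz → 645 Hz or 641 Hz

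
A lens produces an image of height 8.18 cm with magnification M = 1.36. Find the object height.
ho = |hi|/|M| = 6.015 cm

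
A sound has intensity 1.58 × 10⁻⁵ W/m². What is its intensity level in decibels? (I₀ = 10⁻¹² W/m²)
β = 10·log₁₀(I/I₀) = 71.99 dB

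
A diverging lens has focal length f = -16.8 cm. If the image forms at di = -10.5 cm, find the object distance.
1/do = 1/f − 1/di → do = 28 cm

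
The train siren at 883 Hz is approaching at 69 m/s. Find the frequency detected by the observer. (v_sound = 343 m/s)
f_obs = f·v/(v − v_s) = 1105 Hz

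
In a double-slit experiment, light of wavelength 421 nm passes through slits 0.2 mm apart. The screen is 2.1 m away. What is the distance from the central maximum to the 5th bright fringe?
y = mλL/d = 22.1 mm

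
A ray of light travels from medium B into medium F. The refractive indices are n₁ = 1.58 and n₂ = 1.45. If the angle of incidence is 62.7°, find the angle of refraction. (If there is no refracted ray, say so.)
sin θ₂ = (n₁/n₂)·sin θ₁ = 0.9683 → θ₂ = 75.53°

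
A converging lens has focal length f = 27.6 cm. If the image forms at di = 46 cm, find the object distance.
1/do = 1/f − 1/di → do = 69 cm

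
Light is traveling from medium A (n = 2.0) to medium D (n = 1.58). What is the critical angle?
θc = arcsin(n₂/n₁) = 52.19°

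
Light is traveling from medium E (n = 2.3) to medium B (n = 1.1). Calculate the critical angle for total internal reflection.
θc = arcsin(n₂/n₁) = 28.57°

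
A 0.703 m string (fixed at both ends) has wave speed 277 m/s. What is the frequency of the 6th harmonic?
fₙ = nv/(2L) = 1182 Hz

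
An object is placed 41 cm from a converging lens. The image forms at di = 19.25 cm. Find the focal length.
1/f = 1/do + 1/di → f = 13.1 cm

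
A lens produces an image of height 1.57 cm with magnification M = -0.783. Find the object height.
ho = |hi|/|M| = 2.005 cm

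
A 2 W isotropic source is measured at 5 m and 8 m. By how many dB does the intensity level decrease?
Δβ = 20·log₁₀(r₂/r₁) = 4.082 dB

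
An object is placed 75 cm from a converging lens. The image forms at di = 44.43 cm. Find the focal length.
1/f = 1/do + 1/di → f = 27.9 cm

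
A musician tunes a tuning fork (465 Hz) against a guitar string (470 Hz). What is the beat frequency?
5 Hz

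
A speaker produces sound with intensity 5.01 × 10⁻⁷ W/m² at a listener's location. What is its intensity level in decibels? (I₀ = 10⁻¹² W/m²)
β = 10·log₁₀(I/I₀) = 57 dB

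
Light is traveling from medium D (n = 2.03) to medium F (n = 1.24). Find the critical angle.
θc = arcsin(n₂/n₁) = 37.65°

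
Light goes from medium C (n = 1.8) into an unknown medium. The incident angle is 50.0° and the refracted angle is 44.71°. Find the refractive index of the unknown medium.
n₂ = n₁·sin θ₁ / sin θ₂ = 1.96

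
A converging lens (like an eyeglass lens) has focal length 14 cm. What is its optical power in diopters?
P = 1/f = 7.143 D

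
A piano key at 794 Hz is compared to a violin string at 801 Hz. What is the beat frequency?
7 Hz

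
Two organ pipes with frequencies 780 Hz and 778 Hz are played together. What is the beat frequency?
2 Hz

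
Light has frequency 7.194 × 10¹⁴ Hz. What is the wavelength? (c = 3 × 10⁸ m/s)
λ = c/f = 417 nm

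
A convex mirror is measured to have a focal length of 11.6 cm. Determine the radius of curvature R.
R = 2|f| = 23.2 cm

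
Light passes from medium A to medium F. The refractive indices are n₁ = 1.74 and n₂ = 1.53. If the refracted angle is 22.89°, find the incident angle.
sin θ₁ = (n₂/n₁)·sin θ₂ → θ₁ = 20°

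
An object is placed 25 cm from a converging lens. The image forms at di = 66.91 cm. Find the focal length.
1/f = 1/do + 1/di → f = 18.2 cm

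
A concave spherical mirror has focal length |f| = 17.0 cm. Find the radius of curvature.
R = 2|f| = 34 cm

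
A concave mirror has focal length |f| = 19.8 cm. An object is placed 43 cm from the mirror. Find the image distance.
f = +19.8 cm (concave); 1/di = 1/f − 1/do → di = 36.7 cm (real image, in front of mirror)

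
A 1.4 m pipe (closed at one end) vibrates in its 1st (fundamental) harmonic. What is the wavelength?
λₙ = 4L/n = 5.6 m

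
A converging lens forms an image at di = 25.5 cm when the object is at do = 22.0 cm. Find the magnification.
M = −di/do = -1.159 (inverted image)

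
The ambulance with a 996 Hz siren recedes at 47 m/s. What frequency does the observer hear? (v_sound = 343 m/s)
f_obs = f·v/(v + v_s) = 876 Hz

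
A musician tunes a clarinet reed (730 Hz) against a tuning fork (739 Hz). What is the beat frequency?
9 Hz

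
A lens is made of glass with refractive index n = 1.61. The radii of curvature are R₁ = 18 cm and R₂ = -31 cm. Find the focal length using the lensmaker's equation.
1/f = (n − 1)(1/R₁ − 1/R₂) → f = 18.67 cm (converging lens)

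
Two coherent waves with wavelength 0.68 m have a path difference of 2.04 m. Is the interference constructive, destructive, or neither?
constructive — path difference = 3λ, a whole number of wavelengths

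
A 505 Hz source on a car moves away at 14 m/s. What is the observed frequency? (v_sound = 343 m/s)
f_obs = f·v/(v + v_s) = 485.2 Hz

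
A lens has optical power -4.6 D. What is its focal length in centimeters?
f = 1/P = -21.74 cm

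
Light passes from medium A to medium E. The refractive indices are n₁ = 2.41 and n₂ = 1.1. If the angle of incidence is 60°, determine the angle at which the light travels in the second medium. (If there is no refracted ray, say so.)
sin θ₂ = (n₁/n₂)·sin θ₁ = 1.897 > 1, so there is no refracted ray — the light undergoes total internal reflection.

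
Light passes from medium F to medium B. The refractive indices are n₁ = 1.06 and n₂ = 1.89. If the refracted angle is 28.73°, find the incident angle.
sin θ₁ = (n₂/n₁)·sin θ₂ → θ₁ = 58.99°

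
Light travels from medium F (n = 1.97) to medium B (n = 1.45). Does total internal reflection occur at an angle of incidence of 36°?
θc = arcsin(n₂/n₁) = 47.4°; 36° < θc, so no — the ray refracts.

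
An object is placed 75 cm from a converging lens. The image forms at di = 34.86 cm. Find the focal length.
1/f = 1/do + 1/di → f = 23.8 cm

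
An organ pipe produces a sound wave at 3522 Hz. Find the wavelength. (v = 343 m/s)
λ = v/f = 0.09739 m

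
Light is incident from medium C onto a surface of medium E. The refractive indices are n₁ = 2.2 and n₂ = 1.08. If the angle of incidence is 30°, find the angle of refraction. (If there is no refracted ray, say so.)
sin θ₂ = (n₁/n₂)·sin θ₁ = 1.019 > 1, so there is no refracted ray — the light undergoes total internal reflection.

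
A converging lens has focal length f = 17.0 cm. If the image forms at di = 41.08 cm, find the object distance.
1/do = 1/f − 1/di → do = 29 cm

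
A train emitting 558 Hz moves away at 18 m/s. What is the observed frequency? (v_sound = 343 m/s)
f_obs = f·v/(v + v_s) = 530.2 Hz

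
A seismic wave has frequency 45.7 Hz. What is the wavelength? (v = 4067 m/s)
λ = v/f = 88.99 m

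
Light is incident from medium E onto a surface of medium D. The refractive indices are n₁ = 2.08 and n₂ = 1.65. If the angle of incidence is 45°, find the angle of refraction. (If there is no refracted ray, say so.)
sin θ₂ = (n₁/n₂)·sin θ₁ = 0.8914 → θ₂ = 63.05°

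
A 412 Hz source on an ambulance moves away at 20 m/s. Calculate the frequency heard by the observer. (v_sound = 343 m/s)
f_obs = f·v/(v + v_s) = 389.3 Hz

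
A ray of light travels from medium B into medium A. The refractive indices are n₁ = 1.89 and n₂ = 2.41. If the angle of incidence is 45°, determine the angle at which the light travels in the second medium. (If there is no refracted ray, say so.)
sin θ₂ = (n₁/n₂)·sin θ₁ = 0.5545 → θ₂ = 33.68°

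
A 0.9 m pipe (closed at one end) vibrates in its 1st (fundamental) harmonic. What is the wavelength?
λₙ = 4L/n = 3.6 m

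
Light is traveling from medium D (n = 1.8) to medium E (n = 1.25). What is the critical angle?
θc = arcsin(n₂/n₁) = 43.98°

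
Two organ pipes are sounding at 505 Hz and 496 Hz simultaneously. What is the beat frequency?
9 Hz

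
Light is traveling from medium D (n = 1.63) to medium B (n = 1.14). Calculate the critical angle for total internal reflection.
θc = arcsin(n₂/n₁) = 44.38°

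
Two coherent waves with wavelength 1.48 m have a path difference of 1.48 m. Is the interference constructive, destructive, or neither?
constructive — path difference = 1λ, a whole number of wavelengths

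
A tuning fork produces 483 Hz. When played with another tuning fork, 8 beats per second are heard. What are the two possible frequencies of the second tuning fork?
f₂ = 483 ± 8 Hz → 491 Hz or 475 Hz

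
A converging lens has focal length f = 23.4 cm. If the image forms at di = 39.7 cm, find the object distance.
1/do = 1/f − 1/di → do = 56.99 cm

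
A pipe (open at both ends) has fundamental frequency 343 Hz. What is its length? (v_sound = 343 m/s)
L = v/(2f₁) = 0.5 m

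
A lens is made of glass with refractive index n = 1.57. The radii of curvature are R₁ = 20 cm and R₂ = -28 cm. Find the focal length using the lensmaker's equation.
1/f = (n − 1)(1/R₁ − 1/R₂) → f = 20.47 cm (converging lens)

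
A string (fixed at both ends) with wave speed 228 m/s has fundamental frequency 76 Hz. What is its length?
L = v/(2f₁) = 1.5 m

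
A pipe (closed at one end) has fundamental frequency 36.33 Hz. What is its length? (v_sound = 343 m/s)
L = v/(4f₁) = 2.36 m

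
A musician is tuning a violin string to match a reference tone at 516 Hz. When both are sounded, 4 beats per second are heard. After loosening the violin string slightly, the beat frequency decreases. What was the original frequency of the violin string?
520 Hz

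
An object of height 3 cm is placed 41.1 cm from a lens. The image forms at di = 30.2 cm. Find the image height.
hi = (-di/do) × ho = -2.204 cm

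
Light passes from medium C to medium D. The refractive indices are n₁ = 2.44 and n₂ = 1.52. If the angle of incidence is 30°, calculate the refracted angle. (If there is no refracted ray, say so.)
sin θ₂ = (n₁/n₂)·sin θ₁ = 0.8026 → θ₂ = 53.38°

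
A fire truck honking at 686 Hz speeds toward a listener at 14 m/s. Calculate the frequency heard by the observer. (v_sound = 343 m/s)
f_obs = f·v/(v − v_s) = 715.2 Hz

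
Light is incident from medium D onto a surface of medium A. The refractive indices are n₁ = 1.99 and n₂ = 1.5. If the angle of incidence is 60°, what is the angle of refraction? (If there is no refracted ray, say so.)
sin θ₂ = (n₁/n₂)·sin θ₁ = 1.149 > 1, so there is no refracted ray — the light undergoes total internal reflection.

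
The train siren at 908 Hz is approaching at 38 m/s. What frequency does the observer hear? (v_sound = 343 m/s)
f_obs = f·v/(v − v_s) = 1021 Hz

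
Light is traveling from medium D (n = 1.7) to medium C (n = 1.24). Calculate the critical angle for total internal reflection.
θc = arcsin(n₂/n₁) = 46.84°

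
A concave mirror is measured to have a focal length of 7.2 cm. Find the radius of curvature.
R = 2|f| = 14.4 cm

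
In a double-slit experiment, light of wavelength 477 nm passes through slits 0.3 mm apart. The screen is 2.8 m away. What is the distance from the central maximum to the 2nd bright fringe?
y = mλL/d = 8.904 mm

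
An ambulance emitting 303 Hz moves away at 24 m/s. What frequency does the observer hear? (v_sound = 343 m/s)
f_obs = f·v/(v + v_s) = 283.2 Hz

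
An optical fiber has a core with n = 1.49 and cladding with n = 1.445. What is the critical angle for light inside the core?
θc = arcsin(n_cladding/n_core) = 75.88°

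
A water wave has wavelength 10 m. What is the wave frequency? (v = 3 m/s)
f = v/λ = 0.3 Hz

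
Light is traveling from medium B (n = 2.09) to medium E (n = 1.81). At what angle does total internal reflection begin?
θc = arcsin(n₂/n₁) = 60°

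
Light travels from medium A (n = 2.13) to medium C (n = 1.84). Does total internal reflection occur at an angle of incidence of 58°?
θc = arcsin(n₂/n₁) = 59.75°; 58° < θc, so no — the ray refracts.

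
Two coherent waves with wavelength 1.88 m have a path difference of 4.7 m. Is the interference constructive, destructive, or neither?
destructive — path difference = 2.5λ, an odd multiple of λ/2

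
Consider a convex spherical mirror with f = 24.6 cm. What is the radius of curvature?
R = 2|f| = 49.2 cm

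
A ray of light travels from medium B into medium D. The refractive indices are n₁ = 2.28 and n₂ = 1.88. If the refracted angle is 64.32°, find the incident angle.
sin θ₁ = (n₂/n₁)·sin θ₂ → θ₁ = 48°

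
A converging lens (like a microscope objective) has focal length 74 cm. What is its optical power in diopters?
P = 1/f = 1.351 D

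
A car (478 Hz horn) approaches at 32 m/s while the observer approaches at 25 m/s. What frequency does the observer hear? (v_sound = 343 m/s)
f_obs = f·(v + v_o)/(v − v_s) = 565.6 Hz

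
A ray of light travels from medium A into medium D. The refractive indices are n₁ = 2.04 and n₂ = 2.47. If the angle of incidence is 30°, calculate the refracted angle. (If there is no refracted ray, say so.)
sin θ₂ = (n₁/n₂)·sin θ₁ = 0.413 → θ₂ = 24.39°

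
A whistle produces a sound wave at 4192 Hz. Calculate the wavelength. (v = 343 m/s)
λ = v/f = 0.08182 m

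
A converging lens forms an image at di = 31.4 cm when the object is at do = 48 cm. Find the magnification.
M = −di/do = -0.6542 (inverted image)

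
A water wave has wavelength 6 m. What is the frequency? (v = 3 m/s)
f = v/λ = 0.5 Hz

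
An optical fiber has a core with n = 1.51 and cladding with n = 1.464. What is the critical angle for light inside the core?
θc = arcsin(n_cladding/n_core) = 75.82°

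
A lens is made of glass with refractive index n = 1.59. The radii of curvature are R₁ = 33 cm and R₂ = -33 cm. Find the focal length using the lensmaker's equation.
1/f = (n − 1)(1/R₁ − 1/R₂) → f = 27.97 cm (converging lens)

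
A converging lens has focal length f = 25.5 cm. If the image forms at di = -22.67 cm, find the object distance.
1/do = 1/f − 1/di → do = 12 cm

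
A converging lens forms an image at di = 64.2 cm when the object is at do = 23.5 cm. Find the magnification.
M = −di/do = -2.732 (inverted image)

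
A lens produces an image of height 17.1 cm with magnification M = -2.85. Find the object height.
ho = |hi|/|M| = 6 cm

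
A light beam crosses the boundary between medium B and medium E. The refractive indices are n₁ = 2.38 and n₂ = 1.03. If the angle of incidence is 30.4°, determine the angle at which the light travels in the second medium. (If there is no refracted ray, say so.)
sin θ₂ = (n₁/n₂)·sin θ₁ = 1.169 > 1, so there is no refracted ray — the light undergoes total internal reflection.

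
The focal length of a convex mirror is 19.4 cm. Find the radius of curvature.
R = 2|f| = 38.8 cm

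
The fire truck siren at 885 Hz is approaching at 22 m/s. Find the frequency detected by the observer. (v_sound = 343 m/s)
f_obs = f·v/(v − v_s) = 945.7 Hz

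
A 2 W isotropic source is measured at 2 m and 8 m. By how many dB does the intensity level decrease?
Δβ = 20·log₁₀(r₂/r₁) = 12.04 dB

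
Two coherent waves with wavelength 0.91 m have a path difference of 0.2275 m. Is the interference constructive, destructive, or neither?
neither (partial) — path difference = 0.25λ, neither a whole number of wavelengths nor an odd multiple of λ/2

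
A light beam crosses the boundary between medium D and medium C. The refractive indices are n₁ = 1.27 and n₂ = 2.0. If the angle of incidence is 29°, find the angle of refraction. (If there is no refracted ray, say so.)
sin θ₂ = (n₁/n₂)·sin θ₁ = 0.3079 → θ₂ = 17.93°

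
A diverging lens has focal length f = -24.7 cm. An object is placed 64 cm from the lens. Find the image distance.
1/di = 1/f − 1/do → di = -17.82 cm (virtual image)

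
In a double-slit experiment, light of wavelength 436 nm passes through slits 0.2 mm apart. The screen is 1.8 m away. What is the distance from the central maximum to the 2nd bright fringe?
y = mλL/d = 7.848 mm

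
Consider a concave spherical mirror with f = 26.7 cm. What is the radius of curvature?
R = 2|f| = 53.4 cm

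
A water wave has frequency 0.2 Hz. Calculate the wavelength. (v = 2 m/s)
λ = v/f = 10 m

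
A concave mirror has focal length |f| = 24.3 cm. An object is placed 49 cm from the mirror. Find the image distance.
f = +24.3 cm (concave); 1/di = 1/f − 1/do → di = 48.21 cm (real image, in front of mirror)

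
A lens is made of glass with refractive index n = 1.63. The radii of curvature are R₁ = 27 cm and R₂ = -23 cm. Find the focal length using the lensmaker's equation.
1/f = (n − 1)(1/R₁ − 1/R₂) → f = 19.71 cm (converging lens)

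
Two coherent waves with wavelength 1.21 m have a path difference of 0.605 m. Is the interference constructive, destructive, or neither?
destructive — path difference = 0.5λ, an odd multiple of λ/2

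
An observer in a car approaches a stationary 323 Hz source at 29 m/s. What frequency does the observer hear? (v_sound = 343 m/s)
f_obs = f·(v + v_o)/v = 350.3 Hz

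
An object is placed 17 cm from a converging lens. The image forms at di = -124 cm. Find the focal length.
1/f = 1/do + 1/di → f = 19.7 cm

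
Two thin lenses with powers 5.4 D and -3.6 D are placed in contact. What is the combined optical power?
P_total = P₁ + P₂ = 1.8 D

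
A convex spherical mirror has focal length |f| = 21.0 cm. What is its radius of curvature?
R = 2|f| = 42 cm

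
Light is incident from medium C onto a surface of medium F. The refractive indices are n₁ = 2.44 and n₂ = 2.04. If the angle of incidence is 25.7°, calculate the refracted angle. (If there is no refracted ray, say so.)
sin θ₂ = (n₁/n₂)·sin θ₁ = 0.5187 → θ₂ = 31.24°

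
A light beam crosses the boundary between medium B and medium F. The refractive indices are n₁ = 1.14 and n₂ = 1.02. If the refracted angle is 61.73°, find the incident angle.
sin θ₁ = (n₂/n₁)·sin θ₂ → θ₁ = 52°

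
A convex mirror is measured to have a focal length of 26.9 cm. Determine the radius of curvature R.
R = 2|f| = 53.8 cm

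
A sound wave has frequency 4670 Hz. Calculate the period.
T = 1/f = 2.141 × 10⁻⁴ s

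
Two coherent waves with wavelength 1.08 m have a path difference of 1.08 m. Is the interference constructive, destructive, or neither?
constructive — path difference = 1λ, a whole number of wavelengths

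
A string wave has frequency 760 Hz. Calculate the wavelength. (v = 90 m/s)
λ = v/f = 0.1184 m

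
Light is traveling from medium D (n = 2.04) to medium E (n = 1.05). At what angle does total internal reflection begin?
θc = arcsin(n₂/n₁) = 30.98°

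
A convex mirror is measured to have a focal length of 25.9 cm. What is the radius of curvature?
R = 2|f| = 51.8 cm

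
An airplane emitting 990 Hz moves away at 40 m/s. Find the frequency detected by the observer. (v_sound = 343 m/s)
f_obs = f·v/(v + v_s) = 886.6 Hz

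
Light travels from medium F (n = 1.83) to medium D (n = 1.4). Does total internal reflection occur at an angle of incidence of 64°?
θc = arcsin(n₂/n₁) = 49.91°; 64° > θc, so yes — total internal reflection.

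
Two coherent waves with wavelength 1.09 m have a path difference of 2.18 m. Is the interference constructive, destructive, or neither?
constructive — path difference = 2λ, a whole number of wavelengths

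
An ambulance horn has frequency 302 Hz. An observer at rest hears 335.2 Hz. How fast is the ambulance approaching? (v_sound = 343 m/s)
v_s = v·(1 − f/f_obs) = 33.97 m/s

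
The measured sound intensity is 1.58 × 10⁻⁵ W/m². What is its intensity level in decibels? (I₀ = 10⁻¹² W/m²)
β = 10·log₁₀(I/I₀) = 71.99 dB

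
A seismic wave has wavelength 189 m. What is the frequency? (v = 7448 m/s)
f = v/λ = 39.41 Hz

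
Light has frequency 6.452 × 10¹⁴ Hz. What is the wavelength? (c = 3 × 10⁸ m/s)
λ = c/f = 465 nm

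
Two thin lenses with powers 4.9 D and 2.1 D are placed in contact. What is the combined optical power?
P_total = P₁ + P₂ = 7.0 D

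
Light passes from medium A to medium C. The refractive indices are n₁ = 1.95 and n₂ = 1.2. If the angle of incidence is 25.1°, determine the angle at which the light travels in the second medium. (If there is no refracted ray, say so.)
sin θ₂ = (n₁/n₂)·sin θ₁ = 0.6893 → θ₂ = 43.58°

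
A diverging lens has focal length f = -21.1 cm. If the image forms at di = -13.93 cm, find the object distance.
1/do = 1/f − 1/di → do = 40.99 cm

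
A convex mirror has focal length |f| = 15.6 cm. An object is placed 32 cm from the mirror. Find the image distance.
f = −15.6 cm (convex); 1/di = 1/f − 1/do → di = -10.49 cm (virtual image, behind mirror)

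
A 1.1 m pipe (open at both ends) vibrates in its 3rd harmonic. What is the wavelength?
λₙ = 2L/n = 0.7333 m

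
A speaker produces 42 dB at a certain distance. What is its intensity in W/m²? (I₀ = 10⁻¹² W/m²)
I = I₀·10^(β/10) = 1.58 × 10⁻⁸ W/m²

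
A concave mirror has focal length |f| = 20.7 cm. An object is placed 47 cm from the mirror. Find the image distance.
f = +20.7 cm (concave); 1/di = 1/f − 1/do → di = 36.99 cm (real image, in front of mirror)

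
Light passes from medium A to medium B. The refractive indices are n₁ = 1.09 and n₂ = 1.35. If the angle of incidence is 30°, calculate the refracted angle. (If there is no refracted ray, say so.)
sin θ₂ = (n₁/n₂)·sin θ₁ = 0.4037 → θ₂ = 23.81°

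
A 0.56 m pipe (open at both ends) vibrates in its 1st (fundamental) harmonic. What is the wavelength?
λₙ = 2L/n = 1.12 m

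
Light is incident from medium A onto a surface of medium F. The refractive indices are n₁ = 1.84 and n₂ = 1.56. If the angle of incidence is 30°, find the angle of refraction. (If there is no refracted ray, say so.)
sin θ₂ = (n₁/n₂)·sin θ₁ = 0.5897 → θ₂ = 36.14°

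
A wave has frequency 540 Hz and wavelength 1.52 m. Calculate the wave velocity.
v = fλ = 820.8 m/s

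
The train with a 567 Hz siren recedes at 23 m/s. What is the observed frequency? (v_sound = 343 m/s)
f_obs = f·v/(v + v_s) = 531.4 Hz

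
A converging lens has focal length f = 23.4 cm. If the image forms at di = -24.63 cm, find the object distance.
1/do = 1/f − 1/di → do = 12 cm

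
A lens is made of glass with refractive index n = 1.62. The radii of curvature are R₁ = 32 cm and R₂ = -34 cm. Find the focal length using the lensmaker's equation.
1/f = (n − 1)(1/R₁ − 1/R₂) → f = 26.59 cm (converging lens)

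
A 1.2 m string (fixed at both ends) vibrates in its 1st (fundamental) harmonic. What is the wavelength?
λₙ = 2L/n = 2.4 m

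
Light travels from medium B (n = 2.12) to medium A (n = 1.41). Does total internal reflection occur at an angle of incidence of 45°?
θc = arcsin(n₂/n₁) = 41.69°; 45° > θc, so yes — total internal reflection.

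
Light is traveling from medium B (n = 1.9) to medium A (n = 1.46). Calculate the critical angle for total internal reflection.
θc = arcsin(n₂/n₁) = 50.21°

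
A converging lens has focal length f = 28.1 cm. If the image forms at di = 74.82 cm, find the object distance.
1/do = 1/f − 1/di → do = 45 cm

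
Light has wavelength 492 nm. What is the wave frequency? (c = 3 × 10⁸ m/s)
f = c/λ = 6.098 × 10¹⁴ Hz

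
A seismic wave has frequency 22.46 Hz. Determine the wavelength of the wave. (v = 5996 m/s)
λ = v/f = 267 m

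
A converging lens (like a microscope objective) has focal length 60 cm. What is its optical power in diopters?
P = 1/f = 1.667 D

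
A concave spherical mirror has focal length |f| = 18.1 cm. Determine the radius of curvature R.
R = 2|f| = 36.2 cm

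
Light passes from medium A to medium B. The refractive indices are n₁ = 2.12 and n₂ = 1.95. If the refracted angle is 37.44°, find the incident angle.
sin θ₁ = (n₂/n₁)·sin θ₂ → θ₁ = 34°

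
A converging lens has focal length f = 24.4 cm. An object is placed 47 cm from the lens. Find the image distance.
1/di = 1/f − 1/do → di = 50.74 cm (real image)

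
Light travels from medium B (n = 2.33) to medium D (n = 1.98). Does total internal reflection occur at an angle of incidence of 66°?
θc = arcsin(n₂/n₁) = 58.19°; 66° > θc, so yes — total internal reflection.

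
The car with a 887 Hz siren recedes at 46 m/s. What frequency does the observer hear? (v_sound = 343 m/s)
f_obs = f·v/(v + v_s) = 782.1 Hz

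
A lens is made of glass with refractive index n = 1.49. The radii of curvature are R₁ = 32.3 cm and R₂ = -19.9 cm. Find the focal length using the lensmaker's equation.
1/f = (n − 1)(1/R₁ − 1/R₂) → f = 25.13 cm (converging lens)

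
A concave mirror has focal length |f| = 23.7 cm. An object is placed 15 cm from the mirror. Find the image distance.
f = +23.7 cm (concave); 1/di = 1/f − 1/do → di = -40.86 cm (virtual image, behind mirror)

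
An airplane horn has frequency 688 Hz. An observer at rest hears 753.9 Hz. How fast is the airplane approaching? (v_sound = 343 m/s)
v_s = v·(1 − f/f_obs) = 29.98 m/s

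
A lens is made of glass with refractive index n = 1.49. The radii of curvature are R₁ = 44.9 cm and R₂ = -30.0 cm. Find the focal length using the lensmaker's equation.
1/f = (n − 1)(1/R₁ − 1/R₂) → f = 36.7 cm (converging lens)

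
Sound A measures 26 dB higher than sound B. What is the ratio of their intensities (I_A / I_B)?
I_A/I_B = 10^(Δβ/10) = 398.1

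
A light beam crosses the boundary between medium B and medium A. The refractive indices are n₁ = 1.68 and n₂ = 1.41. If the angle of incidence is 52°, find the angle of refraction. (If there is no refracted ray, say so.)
sin θ₂ = (n₁/n₂)·sin θ₁ = 0.9389 → θ₂ = 69.87°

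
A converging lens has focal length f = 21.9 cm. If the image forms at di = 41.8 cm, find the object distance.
1/do = 1/f − 1/di → do = 46 cm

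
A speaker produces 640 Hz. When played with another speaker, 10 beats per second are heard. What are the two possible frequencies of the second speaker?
f₂ = 640 ± 10 Hz → 650 Hz or 630 Hz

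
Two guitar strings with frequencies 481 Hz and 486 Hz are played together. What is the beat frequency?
5 Hz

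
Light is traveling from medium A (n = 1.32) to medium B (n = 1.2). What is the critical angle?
θc = arcsin(n₂/n₁) = 65.38°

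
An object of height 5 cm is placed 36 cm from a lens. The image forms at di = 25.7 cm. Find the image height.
hi = (-di/do) × ho = -3.569 cm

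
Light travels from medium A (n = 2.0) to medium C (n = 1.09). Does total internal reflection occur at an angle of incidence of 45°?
θc = arcsin(n₂/n₁) = 33.02°; 45° > θc, so yes — total internal reflection.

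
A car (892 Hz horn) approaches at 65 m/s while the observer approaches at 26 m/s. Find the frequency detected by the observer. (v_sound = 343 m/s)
f_obs = f·(v + v_o)/(v − v_s) = 1184 Hz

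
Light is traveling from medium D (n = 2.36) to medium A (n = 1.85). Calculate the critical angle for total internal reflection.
θc = arcsin(n₂/n₁) = 51.62°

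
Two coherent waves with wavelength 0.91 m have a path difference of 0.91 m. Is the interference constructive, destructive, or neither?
constructive — path difference = 1λ, a whole number of wavelengths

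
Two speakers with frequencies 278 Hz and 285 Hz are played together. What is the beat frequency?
7 Hz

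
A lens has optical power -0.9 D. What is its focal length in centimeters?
f = 1/P = -111.1 cm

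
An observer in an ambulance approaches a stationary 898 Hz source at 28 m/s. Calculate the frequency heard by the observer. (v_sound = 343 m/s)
f_obs = f·(v + v_o)/v = 971.3 Hz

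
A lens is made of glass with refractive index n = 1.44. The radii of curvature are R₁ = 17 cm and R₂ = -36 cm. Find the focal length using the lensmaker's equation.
1/f = (n − 1)(1/R₁ − 1/R₂) → f = 26.24 cm (converging lens)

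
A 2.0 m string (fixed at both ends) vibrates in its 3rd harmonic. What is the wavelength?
λₙ = 2L/n = 1.333 m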